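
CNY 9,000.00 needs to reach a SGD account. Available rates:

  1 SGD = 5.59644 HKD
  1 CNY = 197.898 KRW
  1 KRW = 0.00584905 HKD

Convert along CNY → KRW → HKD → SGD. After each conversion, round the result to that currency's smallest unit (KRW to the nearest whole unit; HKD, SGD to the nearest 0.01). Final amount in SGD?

SGD 1,861.48

CNY 9,000.00 × 197.898 = KRW 1,781,082
KRW 1,781,082 × 0.00584905 = HKD 10,417.64
HKD 10,417.64 ÷ 5.59644 = SGD 1,861.48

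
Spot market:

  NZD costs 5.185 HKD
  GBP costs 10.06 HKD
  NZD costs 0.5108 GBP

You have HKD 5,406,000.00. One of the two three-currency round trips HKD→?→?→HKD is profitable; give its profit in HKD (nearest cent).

Profit: HKD 48,763.59

Profitable loop is HKD → GBP → NZD → HKD:
HKD 5,406,000.00 ÷ 10.06 = GBP 537,375.75
GBP 537,375.75 ÷ 0.5108 = NZD 1,052,027.69
NZD 1,052,027.69 × 5.185 = HKD 5,454,763.59
Profit = HKD 5,454,763.59 − HKD 5,406,000.00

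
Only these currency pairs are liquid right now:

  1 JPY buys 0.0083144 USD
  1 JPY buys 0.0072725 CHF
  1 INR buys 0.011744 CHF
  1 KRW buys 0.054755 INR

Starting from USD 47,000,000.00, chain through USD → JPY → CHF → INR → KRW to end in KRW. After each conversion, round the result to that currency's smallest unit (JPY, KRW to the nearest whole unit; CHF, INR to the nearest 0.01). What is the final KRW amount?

KRW 63,930,904,326

USD 47,000,000.00 ÷ 0.0083144 = JPY 5,652,843,260
JPY 5,652,843,260 × 0.0072725 = CHF 41,110,302.61
CHF 41,110,302.61 ÷ 0.011744 = INR 3,500,536,666.38
INR 3,500,536,666.38 ÷ 0.054755 = KRW 63,930,904,326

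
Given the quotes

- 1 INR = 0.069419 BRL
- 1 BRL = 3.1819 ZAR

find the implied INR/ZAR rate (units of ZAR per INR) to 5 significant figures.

INR/ZAR = 0.22088

1 INR × 0.069419 = 0.069419 BRL
0.069419 BRL × 3.1819 = 0.220884 ZAR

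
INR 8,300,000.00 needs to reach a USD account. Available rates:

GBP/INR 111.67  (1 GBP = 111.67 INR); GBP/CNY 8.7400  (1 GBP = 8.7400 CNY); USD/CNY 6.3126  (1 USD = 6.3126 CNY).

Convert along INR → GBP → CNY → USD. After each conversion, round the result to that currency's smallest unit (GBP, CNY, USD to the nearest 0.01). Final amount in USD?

INR 8,300,000.00 ÷ 111.67 = GBP 74,326.14
GBP 74,326.14 × 8.7400 = CNY 649,610.46
CNY 649,610.46 ÷ 6.3126 = USD 102,906.96

USD 102,906.96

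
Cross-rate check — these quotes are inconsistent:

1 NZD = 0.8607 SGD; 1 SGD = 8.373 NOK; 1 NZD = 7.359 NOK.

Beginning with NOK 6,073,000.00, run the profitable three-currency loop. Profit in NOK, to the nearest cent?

Profit: NOK 128,392.07

Profitable loop is NOK → SGD → NZD → NOK:
NOK 6,073,000.00 ÷ 8.373 = SGD 725,307.54
SGD 725,307.54 ÷ 0.8607 = NZD 842,694.94
NZD 842,694.94 × 7.359 = NOK 6,201,392.07
Profit = NOK 6,201,392.07 − NOK 6,073,000.00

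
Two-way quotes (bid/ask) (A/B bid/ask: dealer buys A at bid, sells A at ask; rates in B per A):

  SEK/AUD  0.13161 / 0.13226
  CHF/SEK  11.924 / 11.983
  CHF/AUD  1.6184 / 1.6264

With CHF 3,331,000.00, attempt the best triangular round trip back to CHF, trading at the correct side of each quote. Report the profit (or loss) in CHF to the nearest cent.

Net profit: CHF 70,468.28

Best loop CHF → AUD → SEK → CHF:
CHF 3,331,000.00 × 1.6184 (sell CHF at bid) = AUD 5,390,890.40
AUD 5,390,890.40 ÷ 0.13226 (buy SEK at ask) = SEK 40,759,794.34
SEK 40,759,794.34 ÷ 11.983 (buy CHF at ask) = CHF 3,401,468.28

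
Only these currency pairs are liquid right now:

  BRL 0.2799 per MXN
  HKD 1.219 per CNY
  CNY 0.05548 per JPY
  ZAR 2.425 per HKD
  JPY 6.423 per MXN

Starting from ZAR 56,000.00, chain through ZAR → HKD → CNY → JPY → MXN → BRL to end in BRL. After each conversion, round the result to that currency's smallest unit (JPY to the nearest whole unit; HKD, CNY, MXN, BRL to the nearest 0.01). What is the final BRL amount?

BRL 14,879.93

ZAR 56,000.00 ÷ 2.425 = HKD 23,092.78
HKD 23,092.78 ÷ 1.219 = CNY 18,944.04
CNY 18,944.04 ÷ 0.05548 = JPY 341,457
JPY 341,457 ÷ 6.423 = MXN 53,161.61
MXN 53,161.61 × 0.2799 = BRL 14,879.93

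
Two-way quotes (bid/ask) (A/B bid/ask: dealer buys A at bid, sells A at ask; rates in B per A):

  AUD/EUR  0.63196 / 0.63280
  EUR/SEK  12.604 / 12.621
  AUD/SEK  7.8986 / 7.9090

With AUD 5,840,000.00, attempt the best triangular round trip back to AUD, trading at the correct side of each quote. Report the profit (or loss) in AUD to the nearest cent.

Best loop AUD → EUR → SEK → AUD:
AUD 5,840,000.00 × 0.63196 (sell AUD at bid) = EUR 3,690,646.40
EUR 3,690,646.40 × 12.604 (sell EUR at bid) = SEK 46,516,907.23
SEK 46,516,907.23 ÷ 7.9090 (buy AUD at ask) = AUD 5,881,515.64

Net profit: AUD 41,515.64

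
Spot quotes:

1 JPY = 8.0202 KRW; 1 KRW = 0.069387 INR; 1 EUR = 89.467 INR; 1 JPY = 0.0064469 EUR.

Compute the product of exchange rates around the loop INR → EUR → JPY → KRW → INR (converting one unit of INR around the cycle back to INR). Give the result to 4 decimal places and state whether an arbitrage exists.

0.9648 (arbitrage exists)

Around INR → EUR → JPY → KRW → INR: 1 ÷ 89.467 ÷ 0.0064469 × 8.0202 × 0.069387 = 0.964827
Product < 1; profitable direction is INR → KRW → JPY → EUR → INR.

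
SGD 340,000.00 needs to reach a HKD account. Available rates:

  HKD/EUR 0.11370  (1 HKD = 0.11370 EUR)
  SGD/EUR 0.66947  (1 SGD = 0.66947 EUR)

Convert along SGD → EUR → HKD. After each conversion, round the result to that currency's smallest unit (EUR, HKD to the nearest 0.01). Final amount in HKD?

HKD 2,001,933.16

SGD 340,000.00 × 0.66947 = EUR 227,619.80
EUR 227,619.80 ÷ 0.11370 = HKD 2,001,933.16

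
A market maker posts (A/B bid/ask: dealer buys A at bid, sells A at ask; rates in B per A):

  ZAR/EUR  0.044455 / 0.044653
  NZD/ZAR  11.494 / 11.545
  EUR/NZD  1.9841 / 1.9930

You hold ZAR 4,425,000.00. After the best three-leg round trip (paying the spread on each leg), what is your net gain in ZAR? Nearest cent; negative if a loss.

Best loop ZAR → EUR → NZD → ZAR:
ZAR 4,425,000.00 × 0.044455 (sell ZAR at bid) = EUR 196,713.38
EUR 196,713.38 × 1.9841 (sell EUR at bid) = NZD 390,299.01
NZD 390,299.01 × 11.494 (sell NZD at bid) = ZAR 4,486,096.79

Net profit: ZAR 61,096.79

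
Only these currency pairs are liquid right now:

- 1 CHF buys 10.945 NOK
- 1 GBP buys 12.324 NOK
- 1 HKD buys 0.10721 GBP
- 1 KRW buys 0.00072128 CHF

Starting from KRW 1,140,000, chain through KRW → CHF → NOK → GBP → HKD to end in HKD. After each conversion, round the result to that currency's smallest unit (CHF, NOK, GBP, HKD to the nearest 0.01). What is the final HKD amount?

HKD 6,811.40

KRW 1,140,000 × 0.00072128 = CHF 822.26
CHF 822.26 × 10.945 = NOK 8,999.64
NOK 8,999.64 ÷ 12.324 = GBP 730.25
GBP 730.25 ÷ 0.10721 = HKD 6,811.40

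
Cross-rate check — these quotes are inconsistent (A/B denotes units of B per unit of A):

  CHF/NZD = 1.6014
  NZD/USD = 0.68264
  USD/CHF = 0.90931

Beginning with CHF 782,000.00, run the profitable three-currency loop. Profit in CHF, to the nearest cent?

Profitable loop is CHF → USD → NZD → CHF:
CHF 782,000.00 ÷ 0.90931 = USD 859,992.74
USD 859,992.74 ÷ 0.68264 = NZD 1,259,804.20
NZD 1,259,804.20 ÷ 1.6014 = CHF 786,689.27
Profit = CHF 786,689.27 − CHF 782,000.00

Profit: CHF 4,689.27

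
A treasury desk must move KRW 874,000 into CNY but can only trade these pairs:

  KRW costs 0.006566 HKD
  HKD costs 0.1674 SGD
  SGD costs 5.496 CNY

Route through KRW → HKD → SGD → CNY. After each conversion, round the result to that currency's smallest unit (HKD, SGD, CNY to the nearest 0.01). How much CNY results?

KRW 874,000 × 0.006566 = HKD 5,738.68
HKD 5,738.68 × 0.1674 = SGD 960.66
SGD 960.66 × 5.496 = CNY 5,279.79

CNY 5,279.79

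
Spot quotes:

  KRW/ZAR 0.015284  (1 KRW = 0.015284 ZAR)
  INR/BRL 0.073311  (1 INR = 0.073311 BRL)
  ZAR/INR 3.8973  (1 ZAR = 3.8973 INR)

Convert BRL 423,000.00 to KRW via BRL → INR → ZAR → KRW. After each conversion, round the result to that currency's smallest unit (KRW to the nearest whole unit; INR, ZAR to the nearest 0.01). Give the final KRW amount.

KRW 96,865,775

BRL 423,000.00 ÷ 0.073311 = INR 5,769,939.03
INR 5,769,939.03 ÷ 3.8973 = ZAR 1,480,496.51
ZAR 1,480,496.51 ÷ 0.015284 = KRW 96,865,775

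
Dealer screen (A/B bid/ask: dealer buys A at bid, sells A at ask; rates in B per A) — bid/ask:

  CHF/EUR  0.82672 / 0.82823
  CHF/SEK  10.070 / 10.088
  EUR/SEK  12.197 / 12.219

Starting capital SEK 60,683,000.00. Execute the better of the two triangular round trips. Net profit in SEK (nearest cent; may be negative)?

Best loop SEK → CHF → EUR → SEK:
SEK 60,683,000.00 ÷ 10.088 (buy CHF at ask) = CHF 6,015,364.79
CHF 6,015,364.79 × 0.82672 (sell CHF at bid) = EUR 4,973,022.38
EUR 4,973,022.38 × 12.197 (sell EUR at bid) = SEK 60,655,953.96

Net result: SEK -27,046.04 (no profitable arbitrage after spreads)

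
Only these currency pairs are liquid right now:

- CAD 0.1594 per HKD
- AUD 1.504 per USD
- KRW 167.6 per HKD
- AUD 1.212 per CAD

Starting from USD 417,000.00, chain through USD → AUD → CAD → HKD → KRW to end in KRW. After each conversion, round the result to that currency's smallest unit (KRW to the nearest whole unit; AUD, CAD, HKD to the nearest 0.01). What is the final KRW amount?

USD 417,000.00 × 1.504 = AUD 627,168.00
AUD 627,168.00 ÷ 1.212 = CAD 517,465.35
CAD 517,465.35 ÷ 0.1594 = HKD 3,246,332.18
HKD 3,246,332.18 × 167.6 = KRW 544,085,273

KRW 544,085,273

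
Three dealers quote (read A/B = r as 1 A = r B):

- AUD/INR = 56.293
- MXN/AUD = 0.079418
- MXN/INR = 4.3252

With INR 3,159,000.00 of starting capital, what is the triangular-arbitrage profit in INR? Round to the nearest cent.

Profitable loop is INR → MXN → AUD → INR:
INR 3,159,000.00 ÷ 4.3252 = MXN 730,370.85
MXN 730,370.85 × 0.079418 = AUD 58,004.59
AUD 58,004.59 × 56.293 = INR 3,265,252.51
Profit = INR 3,265,252.51 − INR 3,159,000.00

Profit: INR 106,252.51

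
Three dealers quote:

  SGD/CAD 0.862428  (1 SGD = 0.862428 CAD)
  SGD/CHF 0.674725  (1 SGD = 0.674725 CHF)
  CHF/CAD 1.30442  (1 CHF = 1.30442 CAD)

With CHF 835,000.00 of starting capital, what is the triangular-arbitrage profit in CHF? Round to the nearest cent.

Profit: CHF 17,133.97

Profitable loop is CHF → CAD → SGD → CHF:
CHF 835,000.00 × 1.30442 = CAD 1,089,190.70
CAD 1,089,190.70 ÷ 0.862428 = SGD 1,262,935.22
SGD 1,262,935.22 × 0.674725 = CHF 852,133.97
Profit = CHF 852,133.97 − CHF 835,000.00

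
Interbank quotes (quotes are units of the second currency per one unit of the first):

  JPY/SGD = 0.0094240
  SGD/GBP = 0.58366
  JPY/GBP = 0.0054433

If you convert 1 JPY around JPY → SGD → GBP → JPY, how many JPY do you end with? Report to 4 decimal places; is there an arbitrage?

1.0105 (arbitrage exists)

Around JPY → SGD → GBP → JPY: 1 × 0.0094240 × 0.58366 ÷ 0.0054433 = 1.010492
Product > 1; profitable direction is JPY → SGD → GBP → JPY.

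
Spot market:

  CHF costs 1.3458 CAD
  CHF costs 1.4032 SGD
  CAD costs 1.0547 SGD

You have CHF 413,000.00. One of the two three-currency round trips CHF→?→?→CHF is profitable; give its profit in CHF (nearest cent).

Profit: CHF 4,772.59

Profitable loop is CHF → CAD → SGD → CHF:
CHF 413,000.00 × 1.3458 = CAD 555,815.40
CAD 555,815.40 × 1.0547 = SGD 586,218.50
SGD 586,218.50 ÷ 1.4032 = CHF 417,772.59
Profit = CHF 417,772.59 − CHF 413,000.00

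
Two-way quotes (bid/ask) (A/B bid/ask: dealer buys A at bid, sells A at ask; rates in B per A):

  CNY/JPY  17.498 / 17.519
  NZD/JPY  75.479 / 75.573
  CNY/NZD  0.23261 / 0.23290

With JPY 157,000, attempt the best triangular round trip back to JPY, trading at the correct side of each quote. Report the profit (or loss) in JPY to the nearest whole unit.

Best loop JPY → CNY → NZD → JPY:
JPY 157,000 ÷ 17.519 (buy CNY at ask) = CNY 8,961.70
CNY 8,961.70 × 0.23261 (sell CNY at bid) = NZD 2,084.58
NZD 2,084.58 × 75.479 (sell NZD at bid) = JPY 157,342

Net profit: JPY 342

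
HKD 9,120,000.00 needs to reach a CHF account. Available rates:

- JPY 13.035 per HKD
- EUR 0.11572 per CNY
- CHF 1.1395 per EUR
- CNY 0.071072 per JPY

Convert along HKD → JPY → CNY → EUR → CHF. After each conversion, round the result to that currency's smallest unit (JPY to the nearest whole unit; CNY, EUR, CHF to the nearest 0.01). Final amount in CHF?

HKD 9,120,000.00 × 13.035 = JPY 118,879,200
JPY 118,879,200 × 0.071072 = CNY 8,448,982.50
CNY 8,448,982.50 × 0.11572 = EUR 977,716.25
EUR 977,716.25 × 1.1395 = CHF 1,114,107.67

CHF 1,114,107.67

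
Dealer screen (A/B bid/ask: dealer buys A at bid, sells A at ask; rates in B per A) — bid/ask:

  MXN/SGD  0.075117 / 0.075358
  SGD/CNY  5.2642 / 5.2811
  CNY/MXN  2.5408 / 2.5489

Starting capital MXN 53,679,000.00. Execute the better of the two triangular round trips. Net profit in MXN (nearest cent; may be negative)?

Best loop MXN → SGD → CNY → MXN:
MXN 53,679,000.00 × 0.075117 (sell MXN at bid) = SGD 4,032,205.44
SGD 4,032,205.44 × 5.2642 (sell SGD at bid) = CNY 21,226,335.89
CNY 21,226,335.89 × 2.5408 (sell CNY at bid) = MXN 53,931,874.24

Net profit: MXN 252,874.24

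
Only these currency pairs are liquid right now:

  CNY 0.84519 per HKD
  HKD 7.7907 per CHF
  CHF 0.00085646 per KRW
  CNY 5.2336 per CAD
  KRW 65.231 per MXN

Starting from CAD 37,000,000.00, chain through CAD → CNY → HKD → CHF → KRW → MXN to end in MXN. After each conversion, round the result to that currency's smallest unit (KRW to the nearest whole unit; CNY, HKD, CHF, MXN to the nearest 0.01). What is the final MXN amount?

MXN 526,393,234.46

CAD 37,000,000.00 × 5.2336 = CNY 193,643,200.00
CNY 193,643,200.00 ÷ 0.84519 = HKD 229,112,033.98
HKD 229,112,033.98 ÷ 7.7907 = CHF 29,408,401.55
CHF 29,408,401.55 ÷ 0.00085646 = KRW 34,337,157,077
KRW 34,337,157,077 ÷ 65.231 = MXN 526,393,234.46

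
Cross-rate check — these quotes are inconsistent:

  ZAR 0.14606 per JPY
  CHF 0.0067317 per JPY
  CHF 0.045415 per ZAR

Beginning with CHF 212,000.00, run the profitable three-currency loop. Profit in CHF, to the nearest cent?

Profitable loop is CHF → ZAR → JPY → CHF:
CHF 212,000.00 ÷ 0.045415 = ZAR 4,668,061.21
ZAR 4,668,061.21 ÷ 0.14606 = JPY 31,959,888
JPY 31,959,888 × 0.0067317 = CHF 215,144.38
Profit = CHF 215,144.38 − CHF 212,000.00

Profit: CHF 3,144.38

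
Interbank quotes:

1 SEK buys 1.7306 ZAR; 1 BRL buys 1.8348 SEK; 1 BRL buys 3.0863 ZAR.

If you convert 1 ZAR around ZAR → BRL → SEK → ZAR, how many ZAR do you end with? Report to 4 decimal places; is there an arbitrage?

Around ZAR → BRL → SEK → ZAR: 1 ÷ 3.0863 × 1.8348 × 1.7306 = 1.028839
Product > 1; profitable direction is ZAR → BRL → SEK → ZAR.

1.0288 (arbitrage exists)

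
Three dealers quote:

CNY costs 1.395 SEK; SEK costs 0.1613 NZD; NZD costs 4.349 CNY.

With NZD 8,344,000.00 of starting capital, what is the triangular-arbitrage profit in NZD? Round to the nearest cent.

Profitable loop is NZD → SEK → CNY → NZD:
NZD 8,344,000.00 ÷ 0.1613 = SEK 51,729,696.22
SEK 51,729,696.22 ÷ 1.395 = CNY 37,082,219.51
CNY 37,082,219.51 ÷ 4.349 = NZD 8,526,608.30
Profit = NZD 8,526,608.30 − NZD 8,344,000.00

Profit: NZD 182,608.30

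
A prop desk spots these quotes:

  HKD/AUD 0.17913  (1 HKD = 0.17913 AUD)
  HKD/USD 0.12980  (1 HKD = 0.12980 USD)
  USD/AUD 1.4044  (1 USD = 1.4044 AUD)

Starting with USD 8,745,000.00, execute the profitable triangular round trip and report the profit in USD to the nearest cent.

Profitable loop is USD → AUD → HKD → USD:
USD 8,745,000.00 × 1.4044 = AUD 12,281,478.00
AUD 12,281,478.00 ÷ 0.17913 = HKD 68,561,815.44
HKD 68,561,815.44 × 0.12980 = USD 8,899,323.64
Profit = USD 8,899,323.64 − USD 8,745,000.00

Profit: USD 154,323.64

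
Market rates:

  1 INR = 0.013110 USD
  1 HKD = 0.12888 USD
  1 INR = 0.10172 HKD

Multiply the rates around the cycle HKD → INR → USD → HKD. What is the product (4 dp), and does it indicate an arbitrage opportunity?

Around HKD → INR → USD → HKD: 1 ÷ 0.10172 × 0.013110 ÷ 0.12888 = 1.000025
Product ≈ 1 (deviation 0.002%, within rounding noise).

1.0000 (no arbitrage)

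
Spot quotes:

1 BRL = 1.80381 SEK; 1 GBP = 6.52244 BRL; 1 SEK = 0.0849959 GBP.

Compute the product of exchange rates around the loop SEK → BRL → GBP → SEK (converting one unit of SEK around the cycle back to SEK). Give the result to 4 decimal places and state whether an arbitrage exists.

1.0000 (no arbitrage)

Around SEK → BRL → GBP → SEK: 1 ÷ 1.80381 ÷ 6.52244 ÷ 0.0849959 = 1.000003
Product ≈ 1 (deviation 0.000%, within rounding noise).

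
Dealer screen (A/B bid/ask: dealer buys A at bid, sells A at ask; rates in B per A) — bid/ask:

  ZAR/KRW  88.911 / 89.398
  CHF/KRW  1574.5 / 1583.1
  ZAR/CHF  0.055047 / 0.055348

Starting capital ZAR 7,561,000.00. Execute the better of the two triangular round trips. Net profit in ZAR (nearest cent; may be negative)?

Best loop ZAR → KRW → CHF → ZAR:
ZAR 7,561,000.00 × 88.911 (sell ZAR at bid) = KRW 672,256,071
KRW 672,256,071 ÷ 1583.1 (buy CHF at ask) = CHF 424,645.36
CHF 424,645.36 ÷ 0.055348 (buy ZAR at ask) = ZAR 7,672,280.14

Net profit: ZAR 111,280.14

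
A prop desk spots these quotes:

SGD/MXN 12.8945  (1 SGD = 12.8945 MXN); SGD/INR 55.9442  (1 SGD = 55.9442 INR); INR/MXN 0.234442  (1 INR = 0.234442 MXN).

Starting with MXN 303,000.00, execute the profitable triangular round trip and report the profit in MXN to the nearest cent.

Profit: MXN 5,197.14

Profitable loop is MXN → SGD → INR → MXN:
MXN 303,000.00 ÷ 12.8945 = SGD 23,498.39
SGD 23,498.39 × 55.9442 = INR 1,314,598.67
INR 1,314,598.67 × 0.234442 = MXN 308,197.14
Profit = MXN 308,197.14 − MXN 303,000.00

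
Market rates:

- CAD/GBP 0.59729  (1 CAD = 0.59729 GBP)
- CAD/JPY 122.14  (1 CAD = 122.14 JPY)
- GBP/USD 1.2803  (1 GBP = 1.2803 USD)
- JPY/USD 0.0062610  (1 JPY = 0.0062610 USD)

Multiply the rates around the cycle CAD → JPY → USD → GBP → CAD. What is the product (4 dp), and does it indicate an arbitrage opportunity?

Around CAD → JPY → USD → GBP → CAD: 1 × 122.14 × 0.0062610 ÷ 1.2803 ÷ 0.59729 = 1.000011
Product ≈ 1 (deviation 0.001%, within rounding noise).

1.0000 (no arbitrage)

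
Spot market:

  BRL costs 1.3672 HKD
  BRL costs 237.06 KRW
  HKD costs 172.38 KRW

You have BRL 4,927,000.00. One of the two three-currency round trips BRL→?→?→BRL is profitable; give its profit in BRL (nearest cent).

Profitable loop is BRL → KRW → HKD → BRL:
BRL 4,927,000.00 × 237.06 = KRW 1,167,994,620
KRW 1,167,994,620 ÷ 172.38 = HKD 6,775,696.83
HKD 6,775,696.83 ÷ 1.3672 = BRL 4,955,892.94
Profit = BRL 4,955,892.94 − BRL 4,927,000.00

Profit: BRL 28,892.94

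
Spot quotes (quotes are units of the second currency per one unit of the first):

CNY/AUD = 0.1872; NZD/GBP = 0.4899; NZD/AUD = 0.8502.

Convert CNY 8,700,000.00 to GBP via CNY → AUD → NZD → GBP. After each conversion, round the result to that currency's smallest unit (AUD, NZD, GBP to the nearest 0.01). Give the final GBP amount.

GBP 938,450.64

CNY 8,700,000.00 × 0.1872 = AUD 1,628,640.00
AUD 1,628,640.00 ÷ 0.8502 = NZD 1,915,596.33
NZD 1,915,596.33 × 0.4899 = GBP 938,450.64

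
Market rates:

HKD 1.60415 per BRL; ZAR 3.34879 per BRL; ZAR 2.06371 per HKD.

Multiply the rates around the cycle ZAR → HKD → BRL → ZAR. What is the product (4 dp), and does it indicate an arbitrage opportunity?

Around ZAR → HKD → BRL → ZAR: 1 ÷ 2.06371 ÷ 1.60415 × 3.34879 = 1.011566
Product > 1; profitable direction is ZAR → HKD → BRL → ZAR.

1.0116 (arbitrage exists)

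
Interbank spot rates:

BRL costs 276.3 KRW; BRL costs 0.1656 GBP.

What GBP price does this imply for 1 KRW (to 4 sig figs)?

1 KRW ÷ 276.3 = 0.00361925 BRL
0.00361925 BRL × 0.1656 = 0.000599349 GBP

KRW/GBP = 0.0005993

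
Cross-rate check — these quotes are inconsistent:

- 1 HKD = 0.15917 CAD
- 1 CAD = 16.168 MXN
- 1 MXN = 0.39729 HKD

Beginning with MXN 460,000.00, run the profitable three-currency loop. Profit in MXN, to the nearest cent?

Profit: MXN 10,308.67

Profitable loop is MXN → HKD → CAD → MXN:
MXN 460,000.00 × 0.39729 = HKD 182,753.40
HKD 182,753.40 × 0.15917 = CAD 29,088.86
CAD 29,088.86 × 16.168 = MXN 470,308.67
Profit = MXN 470,308.67 − MXN 460,000.00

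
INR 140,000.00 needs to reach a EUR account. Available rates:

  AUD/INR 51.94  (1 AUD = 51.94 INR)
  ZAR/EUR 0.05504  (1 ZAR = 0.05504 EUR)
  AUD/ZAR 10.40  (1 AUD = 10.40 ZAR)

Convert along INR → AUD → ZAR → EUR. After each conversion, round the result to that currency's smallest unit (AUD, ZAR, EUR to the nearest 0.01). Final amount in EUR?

INR 140,000.00 ÷ 51.94 = AUD 2,695.42
AUD 2,695.42 × 10.40 = ZAR 28,032.37
ZAR 28,032.37 × 0.05504 = EUR 1,542.90

EUR 1,542.90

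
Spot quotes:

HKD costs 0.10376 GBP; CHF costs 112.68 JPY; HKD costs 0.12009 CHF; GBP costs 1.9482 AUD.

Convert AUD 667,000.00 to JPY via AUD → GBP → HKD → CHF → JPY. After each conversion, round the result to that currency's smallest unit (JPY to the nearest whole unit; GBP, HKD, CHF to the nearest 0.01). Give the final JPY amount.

AUD 667,000.00 ÷ 1.9482 = GBP 342,367.31
GBP 342,367.31 ÷ 0.10376 = HKD 3,299,607.85
HKD 3,299,607.85 × 0.12009 = CHF 396,249.91
CHF 396,249.91 × 112.68 = JPY 44,649,440

JPY 44,649,440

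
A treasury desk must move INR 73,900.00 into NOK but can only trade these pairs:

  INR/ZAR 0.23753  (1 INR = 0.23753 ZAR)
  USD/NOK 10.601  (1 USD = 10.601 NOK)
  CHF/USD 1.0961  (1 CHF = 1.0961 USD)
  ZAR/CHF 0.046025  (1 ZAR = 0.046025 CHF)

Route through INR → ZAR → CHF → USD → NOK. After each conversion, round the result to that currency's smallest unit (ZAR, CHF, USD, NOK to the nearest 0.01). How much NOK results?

NOK 9,387.61

INR 73,900.00 × 0.23753 = ZAR 17,553.47
ZAR 17,553.47 × 0.046025 = CHF 807.90
CHF 807.90 × 1.0961 = USD 885.54
USD 885.54 × 10.601 = NOK 9,387.61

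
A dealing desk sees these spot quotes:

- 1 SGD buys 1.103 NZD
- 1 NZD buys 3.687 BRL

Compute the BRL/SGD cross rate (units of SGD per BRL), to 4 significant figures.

BRL/SGD = 0.2459

1 BRL ÷ 3.687 = 0.271223 NZD
0.271223 NZD ÷ 1.103 = 0.245896 SGD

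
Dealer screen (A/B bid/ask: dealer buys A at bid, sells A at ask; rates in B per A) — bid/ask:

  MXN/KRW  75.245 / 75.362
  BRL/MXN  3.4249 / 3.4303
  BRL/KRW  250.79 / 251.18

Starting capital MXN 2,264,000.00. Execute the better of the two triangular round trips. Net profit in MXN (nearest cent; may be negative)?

Net profit: MXN 58,827.23

Best loop MXN → KRW → BRL → MXN:
MXN 2,264,000.00 × 75.245 (sell MXN at bid) = KRW 170,354,680
KRW 170,354,680 ÷ 251.18 (buy BRL at ask) = BRL 678,217.53
BRL 678,217.53 × 3.4249 (sell BRL at bid) = MXN 2,322,827.23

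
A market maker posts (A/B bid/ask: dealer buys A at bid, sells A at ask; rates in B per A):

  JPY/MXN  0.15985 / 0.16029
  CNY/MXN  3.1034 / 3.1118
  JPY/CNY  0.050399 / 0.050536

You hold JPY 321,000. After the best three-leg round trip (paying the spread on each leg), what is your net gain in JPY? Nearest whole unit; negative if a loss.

Best loop JPY → MXN → CNY → JPY:
JPY 321,000 × 0.15985 (sell JPY at bid) = MXN 51,311.85
MXN 51,311.85 ÷ 3.1118 (buy CNY at ask) = CNY 16,489.44
CNY 16,489.44 ÷ 0.050536 (buy JPY at ask) = JPY 326,291

Net profit: JPY 5,291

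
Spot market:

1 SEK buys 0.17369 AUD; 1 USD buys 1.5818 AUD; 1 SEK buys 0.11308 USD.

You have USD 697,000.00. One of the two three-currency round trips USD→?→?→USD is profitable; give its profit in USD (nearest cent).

Profitable loop is USD → AUD → SEK → USD:
USD 697,000.00 × 1.5818 = AUD 1,102,514.60
AUD 1,102,514.60 ÷ 0.17369 = SEK 6,347,599.75
SEK 6,347,599.75 × 0.11308 = USD 717,786.58
Profit = USD 717,786.58 − USD 697,000.00

Profit: USD 20,786.58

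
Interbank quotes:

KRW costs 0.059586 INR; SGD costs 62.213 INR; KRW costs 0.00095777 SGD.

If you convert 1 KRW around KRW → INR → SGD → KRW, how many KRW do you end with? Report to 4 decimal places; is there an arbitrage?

Around KRW → INR → SGD → KRW: 1 × 0.059586 ÷ 62.213 ÷ 0.00095777 = 1.000004
Product ≈ 1 (deviation 0.000%, within rounding noise).

1.0000 (no arbitrage)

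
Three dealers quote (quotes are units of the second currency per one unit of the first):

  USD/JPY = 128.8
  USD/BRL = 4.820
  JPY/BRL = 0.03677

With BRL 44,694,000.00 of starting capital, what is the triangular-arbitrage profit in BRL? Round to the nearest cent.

Profitable loop is BRL → JPY → USD → BRL:
BRL 44,694,000.00 ÷ 0.03677 = JPY 1,215,501,768
JPY 1,215,501,768 ÷ 128.8 = USD 9,437,125.53
USD 9,437,125.53 × 4.820 = BRL 45,486,945.04
Profit = BRL 45,486,945.04 − BRL 44,694,000.00

Profit: BRL 792,945.04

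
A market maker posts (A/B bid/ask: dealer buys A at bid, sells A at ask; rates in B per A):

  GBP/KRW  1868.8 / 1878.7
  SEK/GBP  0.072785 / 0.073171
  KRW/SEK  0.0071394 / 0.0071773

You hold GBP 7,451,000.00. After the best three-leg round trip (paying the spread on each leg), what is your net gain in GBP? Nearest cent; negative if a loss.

Best loop GBP → SEK → KRW → GBP:
GBP 7,451,000.00 ÷ 0.073171 (buy SEK at ask) = SEK 101,829,959.96
SEK 101,829,959.96 ÷ 0.0071773 (buy KRW at ask) = KRW 14,187,780,914
KRW 14,187,780,914 ÷ 1878.7 (buy GBP at ask) = GBP 7,551,914.04

Net profit: GBP 100,914.04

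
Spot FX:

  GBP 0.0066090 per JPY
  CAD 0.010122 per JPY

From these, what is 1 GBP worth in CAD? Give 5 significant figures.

1 GBP ÷ 0.0066090 = 151.309 JPY
151.309 JPY × 0.010122 = 1.53155 CAD

GBP/CAD = 1.5315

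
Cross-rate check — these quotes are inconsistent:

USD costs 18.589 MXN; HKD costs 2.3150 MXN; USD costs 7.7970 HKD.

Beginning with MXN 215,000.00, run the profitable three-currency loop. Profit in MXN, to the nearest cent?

Profit: MXN 6,419.55

Profitable loop is MXN → HKD → USD → MXN:
MXN 215,000.00 ÷ 2.3150 = HKD 92,872.57
HKD 92,872.57 ÷ 7.7970 = USD 11,911.32
USD 11,911.32 × 18.589 = MXN 221,419.55
Profit = MXN 221,419.55 − MXN 215,000.00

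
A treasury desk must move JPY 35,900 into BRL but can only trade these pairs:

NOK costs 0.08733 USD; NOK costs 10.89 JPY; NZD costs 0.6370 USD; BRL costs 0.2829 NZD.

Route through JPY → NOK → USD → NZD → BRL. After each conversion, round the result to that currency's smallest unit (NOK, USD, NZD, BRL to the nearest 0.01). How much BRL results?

JPY 35,900 ÷ 10.89 = NOK 3,296.60
NOK 3,296.60 × 0.08733 = USD 287.89
USD 287.89 ÷ 0.6370 = NZD 451.95
NZD 451.95 ÷ 0.2829 = BRL 1,597.56

BRL 1,597.56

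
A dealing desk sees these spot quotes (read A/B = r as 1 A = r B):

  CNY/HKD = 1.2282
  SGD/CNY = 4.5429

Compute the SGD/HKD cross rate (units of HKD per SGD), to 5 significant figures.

SGD/HKD = 5.5796

1 SGD × 4.5429 = 4.5429 CNY
4.5429 CNY × 1.2282 = 5.57959 HKD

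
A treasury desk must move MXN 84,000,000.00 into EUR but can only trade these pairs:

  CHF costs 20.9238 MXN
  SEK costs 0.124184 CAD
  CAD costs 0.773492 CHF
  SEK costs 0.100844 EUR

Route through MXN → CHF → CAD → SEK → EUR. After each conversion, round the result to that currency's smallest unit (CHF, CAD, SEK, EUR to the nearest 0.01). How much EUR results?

EUR 4,214,706.32

MXN 84,000,000.00 ÷ 20.9238 = CHF 4,014,567.14
CHF 4,014,567.14 ÷ 0.773492 = CAD 5,190,185.73
CAD 5,190,185.73 ÷ 0.124184 = SEK 41,794,319.16
SEK 41,794,319.16 × 0.100844 = EUR 4,214,706.32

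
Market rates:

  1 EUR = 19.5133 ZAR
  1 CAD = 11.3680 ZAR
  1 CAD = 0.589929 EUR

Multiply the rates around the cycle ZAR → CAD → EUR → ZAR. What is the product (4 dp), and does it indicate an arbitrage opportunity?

Around ZAR → CAD → EUR → ZAR: 1 ÷ 11.3680 × 0.589929 × 19.5133 = 1.012620
Product > 1; profitable direction is ZAR → CAD → EUR → ZAR.

1.0126 (arbitrage exists)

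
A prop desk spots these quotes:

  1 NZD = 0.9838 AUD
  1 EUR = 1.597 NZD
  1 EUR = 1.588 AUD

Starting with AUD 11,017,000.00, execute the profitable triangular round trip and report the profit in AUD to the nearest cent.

Profit: AUD 118,304.90

Profitable loop is AUD → NZD → EUR → AUD:
AUD 11,017,000.00 ÷ 0.9838 = NZD 11,198,414.31
NZD 11,198,414.31 ÷ 1.597 = EUR 7,012,156.74
EUR 7,012,156.74 × 1.588 = AUD 11,135,304.90
Profit = AUD 11,135,304.90 − AUD 11,017,000.00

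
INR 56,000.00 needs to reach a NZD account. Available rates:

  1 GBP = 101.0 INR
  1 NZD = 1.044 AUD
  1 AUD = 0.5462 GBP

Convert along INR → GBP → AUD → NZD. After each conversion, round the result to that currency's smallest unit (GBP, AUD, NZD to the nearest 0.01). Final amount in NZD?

NZD 972.34

INR 56,000.00 ÷ 101.0 = GBP 554.46
GBP 554.46 ÷ 0.5462 = AUD 1,015.12
AUD 1,015.12 ÷ 1.044 = NZD 972.34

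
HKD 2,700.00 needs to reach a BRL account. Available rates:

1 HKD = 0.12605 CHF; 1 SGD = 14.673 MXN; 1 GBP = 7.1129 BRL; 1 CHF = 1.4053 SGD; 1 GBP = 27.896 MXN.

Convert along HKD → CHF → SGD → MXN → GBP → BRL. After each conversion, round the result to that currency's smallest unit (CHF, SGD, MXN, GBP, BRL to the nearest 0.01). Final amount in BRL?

BRL 1,789.39

HKD 2,700.00 × 0.12605 = CHF 340.33
CHF 340.33 × 1.4053 = SGD 478.27
SGD 478.27 × 14.673 = MXN 7,017.66
MXN 7,017.66 ÷ 27.896 = GBP 251.57
GBP 251.57 × 7.1129 = BRL 1,789.39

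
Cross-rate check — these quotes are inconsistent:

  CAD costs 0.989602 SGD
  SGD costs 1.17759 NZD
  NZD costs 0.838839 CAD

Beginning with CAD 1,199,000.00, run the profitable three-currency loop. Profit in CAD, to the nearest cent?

Profitable loop is CAD → NZD → SGD → CAD:
CAD 1,199,000.00 ÷ 0.838839 = NZD 1,429,356.53
NZD 1,429,356.53 ÷ 1.17759 = SGD 1,213,798.12
SGD 1,213,798.12 ÷ 0.989602 = CAD 1,226,551.80
Profit = CAD 1,226,551.80 − CAD 1,199,000.00

Profit: CAD 27,551.80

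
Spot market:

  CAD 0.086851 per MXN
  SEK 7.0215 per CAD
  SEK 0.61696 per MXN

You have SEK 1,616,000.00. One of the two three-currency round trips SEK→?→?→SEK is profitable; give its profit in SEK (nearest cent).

Profitable loop is SEK → CAD → MXN → SEK:
SEK 1,616,000.00 ÷ 7.0215 = CAD 230,150.25
CAD 230,150.25 ÷ 0.086851 = MXN 2,649,943.61
MXN 2,649,943.61 × 0.61696 = SEK 1,634,909.21
Profit = SEK 1,634,909.21 − SEK 1,616,000.00

Profit: SEK 18,909.21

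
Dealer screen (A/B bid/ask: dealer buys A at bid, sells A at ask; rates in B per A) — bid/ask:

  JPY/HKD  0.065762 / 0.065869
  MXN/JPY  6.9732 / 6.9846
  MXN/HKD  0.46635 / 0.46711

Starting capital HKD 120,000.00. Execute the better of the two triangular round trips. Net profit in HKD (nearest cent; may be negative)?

Best loop HKD → JPY → MXN → HKD:
HKD 120,000.00 ÷ 0.065869 (buy JPY at ask) = JPY 1,821,798
JPY 1,821,798 ÷ 6.9846 (buy MXN at ask) = MXN 260,830.66
MXN 260,830.66 × 0.46635 (sell MXN at bid) = HKD 121,638.38

Net profit: HKD 1,638.38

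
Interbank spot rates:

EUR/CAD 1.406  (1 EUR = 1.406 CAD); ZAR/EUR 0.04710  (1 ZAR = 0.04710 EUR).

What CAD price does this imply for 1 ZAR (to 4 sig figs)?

1 ZAR × 0.04710 = 0.0471 EUR
0.0471 EUR × 1.406 = 0.0662226 CAD

ZAR/CAD = 0.06622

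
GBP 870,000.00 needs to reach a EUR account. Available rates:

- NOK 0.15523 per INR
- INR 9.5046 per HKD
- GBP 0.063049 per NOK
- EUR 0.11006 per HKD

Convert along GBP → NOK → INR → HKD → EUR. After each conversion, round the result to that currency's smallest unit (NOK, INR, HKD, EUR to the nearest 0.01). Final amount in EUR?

EUR 1,029,345.23

GBP 870,000.00 ÷ 0.063049 = NOK 13,798,791.42
NOK 13,798,791.42 ÷ 0.15523 = INR 88,892,555.69
INR 88,892,555.69 ÷ 9.5046 = HKD 9,352,582.51
HKD 9,352,582.51 × 0.11006 = EUR 1,029,345.23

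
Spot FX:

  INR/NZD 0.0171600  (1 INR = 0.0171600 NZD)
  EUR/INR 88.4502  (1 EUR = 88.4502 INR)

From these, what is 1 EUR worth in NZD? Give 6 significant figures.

1 EUR × 88.4502 = 88.4502 INR
88.4502 INR × 0.0171600 = 1.51781 NZD

EUR/NZD = 1.51781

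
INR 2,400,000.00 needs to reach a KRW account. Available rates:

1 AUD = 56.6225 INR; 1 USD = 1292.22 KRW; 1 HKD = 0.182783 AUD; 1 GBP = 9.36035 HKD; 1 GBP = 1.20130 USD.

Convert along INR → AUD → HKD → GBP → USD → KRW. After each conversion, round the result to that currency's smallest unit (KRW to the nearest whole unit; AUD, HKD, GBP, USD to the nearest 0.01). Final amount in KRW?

INR 2,400,000.00 ÷ 56.6225 = AUD 42,385.98
AUD 42,385.98 ÷ 0.182783 = HKD 231,892.35
HKD 231,892.35 ÷ 9.36035 = GBP 24,773.90
GBP 24,773.90 × 1.20130 = USD 29,760.89
USD 29,760.89 × 1292.22 = KRW 38,457,617

KRW 38,457,617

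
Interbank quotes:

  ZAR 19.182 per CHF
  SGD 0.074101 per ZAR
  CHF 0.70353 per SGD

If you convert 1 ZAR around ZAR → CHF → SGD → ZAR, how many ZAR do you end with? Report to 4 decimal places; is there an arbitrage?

Around ZAR → CHF → SGD → ZAR: 1 ÷ 19.182 ÷ 0.70353 ÷ 0.074101 = 0.999999
Product ≈ 1 (deviation 0.000%, within rounding noise).

1.0000 (no arbitrage)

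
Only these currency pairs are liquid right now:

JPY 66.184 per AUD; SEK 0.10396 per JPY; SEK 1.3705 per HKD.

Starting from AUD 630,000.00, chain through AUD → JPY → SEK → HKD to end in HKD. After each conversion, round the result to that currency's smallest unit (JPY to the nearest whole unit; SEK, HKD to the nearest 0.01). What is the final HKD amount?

HKD 3,162,865.99

AUD 630,000.00 × 66.184 = JPY 41,695,920
JPY 41,695,920 × 0.10396 = SEK 4,334,707.84
SEK 4,334,707.84 ÷ 1.3705 = HKD 3,162,865.99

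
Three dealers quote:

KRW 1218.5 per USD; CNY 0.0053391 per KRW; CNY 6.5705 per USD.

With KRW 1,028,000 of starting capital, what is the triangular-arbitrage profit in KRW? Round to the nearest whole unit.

Profit: KRW 10,240

Profitable loop is KRW → USD → CNY → KRW:
KRW 1,028,000 ÷ 1218.5 = USD 843.66
USD 843.66 × 6.5705 = CNY 5,543.27
CNY 5,543.27 ÷ 0.0053391 = KRW 1,038,240
Profit = KRW 1,038,240 − KRW 1,028,000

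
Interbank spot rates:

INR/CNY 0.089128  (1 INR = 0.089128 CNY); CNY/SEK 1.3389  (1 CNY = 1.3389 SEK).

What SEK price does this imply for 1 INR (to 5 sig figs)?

INR/SEK = 0.11933

1 INR × 0.089128 = 0.089128 CNY
0.089128 CNY × 1.3389 = 0.119333 SEK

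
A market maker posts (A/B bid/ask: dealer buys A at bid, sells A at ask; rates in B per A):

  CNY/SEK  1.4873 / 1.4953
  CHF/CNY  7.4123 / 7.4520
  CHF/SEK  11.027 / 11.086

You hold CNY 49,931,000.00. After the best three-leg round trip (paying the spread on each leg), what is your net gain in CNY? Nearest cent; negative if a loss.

Net result: CNY -277,832.78 (no profitable arbitrage after spreads)

Best loop CNY → SEK → CHF → CNY:
CNY 49,931,000.00 × 1.4873 (sell CNY at bid) = SEK 74,262,376.30
SEK 74,262,376.30 ÷ 11.086 (buy CHF at ask) = CHF 6,698,753.05
CHF 6,698,753.05 × 7.4123 (sell CHF at bid) = CNY 49,653,167.22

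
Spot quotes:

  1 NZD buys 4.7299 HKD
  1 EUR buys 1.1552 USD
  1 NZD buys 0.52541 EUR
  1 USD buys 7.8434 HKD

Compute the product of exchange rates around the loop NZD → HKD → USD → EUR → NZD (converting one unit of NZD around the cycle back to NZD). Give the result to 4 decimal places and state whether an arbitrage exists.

0.9936 (arbitrage exists)

Around NZD → HKD → USD → EUR → NZD: 1 × 4.7299 ÷ 7.8434 ÷ 1.1552 ÷ 0.52541 = 0.993555
Product < 1; profitable direction is NZD → EUR → USD → HKD → NZD.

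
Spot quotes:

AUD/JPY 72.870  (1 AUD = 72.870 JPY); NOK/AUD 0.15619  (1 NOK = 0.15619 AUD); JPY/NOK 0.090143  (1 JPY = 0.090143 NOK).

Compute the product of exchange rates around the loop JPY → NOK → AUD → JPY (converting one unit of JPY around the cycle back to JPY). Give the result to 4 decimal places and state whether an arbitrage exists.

Around JPY → NOK → AUD → JPY: 1 × 0.090143 × 0.15619 × 72.870 = 1.025968
Product > 1; profitable direction is JPY → NOK → AUD → JPY.

1.0260 (arbitrage exists)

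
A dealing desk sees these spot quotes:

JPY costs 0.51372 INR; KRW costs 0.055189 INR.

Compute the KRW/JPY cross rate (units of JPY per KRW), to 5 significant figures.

1 KRW × 0.055189 = 0.055189 INR
0.055189 INR ÷ 0.51372 = 0.10743 JPY

KRW/JPY = 0.10743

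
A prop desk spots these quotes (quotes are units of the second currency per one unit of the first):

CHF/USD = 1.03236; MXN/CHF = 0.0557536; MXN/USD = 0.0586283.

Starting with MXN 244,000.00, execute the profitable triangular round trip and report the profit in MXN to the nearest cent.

Profit: MXN 4,538.14

Profitable loop is MXN → USD → CHF → MXN:
MXN 244,000.00 × 0.0586283 = USD 14,305.31
USD 14,305.31 ÷ 1.03236 = CHF 13,856.90
CHF 13,856.90 ÷ 0.0557536 = MXN 248,538.14
Profit = MXN 248,538.14 − MXN 244,000.00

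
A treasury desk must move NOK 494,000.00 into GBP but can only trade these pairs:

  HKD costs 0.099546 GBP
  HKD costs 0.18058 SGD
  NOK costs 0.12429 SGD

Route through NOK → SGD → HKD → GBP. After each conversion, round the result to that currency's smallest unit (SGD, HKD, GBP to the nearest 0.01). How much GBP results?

GBP 33,846.78

NOK 494,000.00 × 0.12429 = SGD 61,399.26
SGD 61,399.26 ÷ 0.18058 = HKD 340,011.41
HKD 340,011.41 × 0.099546 = GBP 33,846.78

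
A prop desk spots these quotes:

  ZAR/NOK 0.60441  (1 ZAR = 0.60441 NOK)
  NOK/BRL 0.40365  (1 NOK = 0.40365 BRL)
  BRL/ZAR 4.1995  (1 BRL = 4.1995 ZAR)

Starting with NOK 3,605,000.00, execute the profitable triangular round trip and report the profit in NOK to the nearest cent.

Profitable loop is NOK → BRL → ZAR → NOK:
NOK 3,605,000.00 × 0.40365 = BRL 1,455,158.25
BRL 1,455,158.25 × 4.1995 = ZAR 6,110,937.07
ZAR 6,110,937.07 × 0.60441 = NOK 3,693,511.48
Profit = NOK 3,693,511.48 − NOK 3,605,000.00

Profit: NOK 88,511.48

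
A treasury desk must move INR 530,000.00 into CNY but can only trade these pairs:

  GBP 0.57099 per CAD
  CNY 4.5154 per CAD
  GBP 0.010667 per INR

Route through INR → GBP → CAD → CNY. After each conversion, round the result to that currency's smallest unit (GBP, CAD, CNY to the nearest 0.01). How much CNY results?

CNY 44,708.06

INR 530,000.00 × 0.010667 = GBP 5,653.51
GBP 5,653.51 ÷ 0.57099 = CAD 9,901.24
CAD 9,901.24 × 4.5154 = CNY 44,708.06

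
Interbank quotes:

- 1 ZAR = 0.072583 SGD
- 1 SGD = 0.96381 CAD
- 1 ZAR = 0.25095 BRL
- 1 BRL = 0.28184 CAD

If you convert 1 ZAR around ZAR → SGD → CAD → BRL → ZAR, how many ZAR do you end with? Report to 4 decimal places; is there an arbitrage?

0.9891 (arbitrage exists)

Around ZAR → SGD → CAD → BRL → ZAR: 1 × 0.072583 × 0.96381 ÷ 0.28184 ÷ 0.25095 = 0.989092
Product < 1; profitable direction is ZAR → BRL → CAD → SGD → ZAR.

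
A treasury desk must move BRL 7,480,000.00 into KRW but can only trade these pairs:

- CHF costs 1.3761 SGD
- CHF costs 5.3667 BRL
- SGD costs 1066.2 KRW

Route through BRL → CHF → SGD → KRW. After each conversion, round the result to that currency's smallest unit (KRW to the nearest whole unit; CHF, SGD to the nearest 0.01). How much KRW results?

KRW 2,044,951,214

BRL 7,480,000.00 ÷ 5.3667 = CHF 1,393,780.16
CHF 1,393,780.16 × 1.3761 = SGD 1,917,980.88
SGD 1,917,980.88 × 1066.2 = KRW 2,044,951,214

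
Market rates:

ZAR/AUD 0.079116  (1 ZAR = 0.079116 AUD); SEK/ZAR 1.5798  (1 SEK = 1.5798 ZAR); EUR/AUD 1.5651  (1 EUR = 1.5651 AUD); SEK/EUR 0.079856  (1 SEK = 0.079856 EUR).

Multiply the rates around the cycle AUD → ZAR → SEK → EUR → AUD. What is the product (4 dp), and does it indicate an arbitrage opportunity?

1.0000 (no arbitrage)

Around AUD → ZAR → SEK → EUR → AUD: 1 ÷ 0.079116 ÷ 1.5798 × 0.079856 × 1.5651 = 0.999961
Product ≈ 1 (deviation 0.004%, within rounding noise).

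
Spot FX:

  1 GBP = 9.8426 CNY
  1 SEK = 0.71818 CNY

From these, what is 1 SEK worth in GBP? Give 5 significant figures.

SEK/GBP = 0.072966

1 SEK × 0.71818 = 0.71818 CNY
0.71818 CNY ÷ 9.8426 = 0.0729665 GBP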